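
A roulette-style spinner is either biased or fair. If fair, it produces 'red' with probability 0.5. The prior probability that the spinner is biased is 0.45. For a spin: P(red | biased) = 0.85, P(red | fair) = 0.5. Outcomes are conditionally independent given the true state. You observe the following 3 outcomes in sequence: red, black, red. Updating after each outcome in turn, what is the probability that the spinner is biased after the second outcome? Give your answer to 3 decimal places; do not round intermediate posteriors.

Apply Bayes' rule sequentially, carrying P(biased) forward.
After 'red': P(biased) = 0.85·0.4500 / (0.85·0.4500 + 0.5·0.5500) ≈ 0.5817
After 'black': P(biased) = 0.15·0.5817 / (0.15·0.5817 + 0.5·0.4183) ≈ 0.2944

0.294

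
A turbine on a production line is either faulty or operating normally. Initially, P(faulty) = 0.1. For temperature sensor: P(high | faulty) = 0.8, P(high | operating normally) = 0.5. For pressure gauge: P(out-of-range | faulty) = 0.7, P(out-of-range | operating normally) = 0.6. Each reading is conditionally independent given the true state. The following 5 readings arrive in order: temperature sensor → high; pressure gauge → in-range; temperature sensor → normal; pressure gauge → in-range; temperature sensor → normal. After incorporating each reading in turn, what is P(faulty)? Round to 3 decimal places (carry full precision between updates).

After temperature sensor='high': P(faulty) = 0.8·0.1000 / (0.8·0.1000 + 0.5·0.9000) ≈ 0.1509
After pressure gauge='in-range': P(faulty) = 0.3·0.1509 / (0.3·0.1509 + 0.4·0.8491) ≈ 0.1176
After temperature sensor='normal': P(faulty) = 0.2·0.1176 / (0.2·0.1176 + 0.5·0.8824) ≈ 0.0506
After pressure gauge='in-range': P(faulty) = 0.3·0.0506 / (0.3·0.0506 + 0.4·0.9494) ≈ 0.0385
After temperature sensor='normal': P(faulty) = 0.2·0.0385 / (0.2·0.0385 + 0.5·0.9615) ≈ 0.0157

0.016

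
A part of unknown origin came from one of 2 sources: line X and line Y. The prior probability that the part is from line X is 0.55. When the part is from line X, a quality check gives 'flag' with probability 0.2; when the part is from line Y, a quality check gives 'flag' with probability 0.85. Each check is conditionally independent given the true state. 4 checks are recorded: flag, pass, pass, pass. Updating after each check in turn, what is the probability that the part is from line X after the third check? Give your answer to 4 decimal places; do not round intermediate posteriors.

0.8911

Each posterior becomes the prior for the next update.
After 'flag': P(line X) = 0.2·0.5500 / (0.2·0.5500 + 0.85·0.4500) ≈ 0.2234
After 'pass': P(line X) = 0.8·0.2234 / (0.8·0.2234 + 0.15·0.7766) ≈ 0.6053
After 'pass': P(line X) = 0.8·0.6053 / (0.8·0.6053 + 0.15·0.3947) ≈ 0.8911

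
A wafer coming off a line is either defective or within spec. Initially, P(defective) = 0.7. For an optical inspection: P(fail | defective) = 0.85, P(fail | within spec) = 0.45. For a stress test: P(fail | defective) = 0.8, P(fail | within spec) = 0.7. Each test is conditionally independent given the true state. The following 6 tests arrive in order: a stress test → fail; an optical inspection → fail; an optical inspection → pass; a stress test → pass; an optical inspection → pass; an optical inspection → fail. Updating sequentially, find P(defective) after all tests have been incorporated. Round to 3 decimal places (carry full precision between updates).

After a stress test='fail': P(defective) = 0.8·0.7000 / (0.8·0.7000 + 0.7·0.3000) ≈ 0.7273
After an optical inspection='fail': P(defective) = 0.85·0.7273 / (0.85·0.7273 + 0.45·0.2727) ≈ 0.8344
After an optical inspection='pass': P(defective) = 0.15·0.8344 / (0.15·0.8344 + 0.55·0.1656) ≈ 0.5787
After a stress test='pass': P(defective) = 0.2·0.5787 / (0.2·0.5787 + 0.3·0.4213) ≈ 0.4780
After an optical inspection='pass': P(defective) = 0.15·0.4780 / (0.15·0.4780 + 0.55·0.5220) ≈ 0.1999
After an optical inspection='fail': P(defective) = 0.85·0.1999 / (0.85·0.1999 + 0.45·0.8001) ≈ 0.3206

0.321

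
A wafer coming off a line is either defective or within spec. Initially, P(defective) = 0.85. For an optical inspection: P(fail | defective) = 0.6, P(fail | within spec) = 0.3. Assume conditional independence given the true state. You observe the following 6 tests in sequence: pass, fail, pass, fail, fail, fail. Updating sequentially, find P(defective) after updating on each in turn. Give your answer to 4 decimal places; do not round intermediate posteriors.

After 'pass': P(defective) = 0.4·0.8500 / (0.4·0.8500 + 0.7·0.1500) ≈ 0.7640
After 'fail': P(defective) = 0.6·0.7640 / (0.6·0.7640 + 0.3·0.2360) ≈ 0.8662
After 'pass': P(defective) = 0.4·0.8662 / (0.4·0.8662 + 0.7·0.1338) ≈ 0.7873
After 'fail': P(defective) = 0.6·0.7873 / (0.6·0.7873 + 0.3·0.2127) ≈ 0.8810
After 'fail': P(defective) = 0.6·0.8810 / (0.6·0.8810 + 0.3·0.1190) ≈ 0.9367
After 'fail': P(defective) = 0.6·0.9367 / (0.6·0.9367 + 0.3·0.0633) ≈ 0.9673

0.9673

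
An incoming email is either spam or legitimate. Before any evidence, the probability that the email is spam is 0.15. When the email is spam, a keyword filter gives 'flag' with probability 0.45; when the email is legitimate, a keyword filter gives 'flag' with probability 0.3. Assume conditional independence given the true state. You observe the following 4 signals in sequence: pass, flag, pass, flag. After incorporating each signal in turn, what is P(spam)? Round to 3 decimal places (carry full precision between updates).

After 'pass': P(spam) = 0.55·0.1500 / (0.55·0.1500 + 0.7·0.8500) ≈ 0.1218
After 'flag': P(spam) = 0.45·0.1218 / (0.45·0.1218 + 0.3·0.8782) ≈ 0.1722
After 'pass': P(spam) = 0.55·0.1722 / (0.55·0.1722 + 0.7·0.8278) ≈ 0.1405
After 'flag': P(spam) = 0.45·0.1405 / (0.45·0.1405 + 0.3·0.8595) ≈ 0.1969

0.197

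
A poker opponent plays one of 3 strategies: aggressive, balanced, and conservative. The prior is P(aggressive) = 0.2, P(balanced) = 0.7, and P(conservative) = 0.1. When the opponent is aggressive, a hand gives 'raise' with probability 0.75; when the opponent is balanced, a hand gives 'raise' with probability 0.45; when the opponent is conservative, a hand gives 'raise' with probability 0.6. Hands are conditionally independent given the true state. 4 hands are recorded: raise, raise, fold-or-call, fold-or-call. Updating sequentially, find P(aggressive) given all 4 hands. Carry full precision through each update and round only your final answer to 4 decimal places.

0.1263

After 'raise': normaliser = 0.75·0.2000 + 0.45·0.7000 + 0.6·0.1000; P(aggressive) ≈ 0.2857, P(balanced) ≈ 0.6000, P(conservative) ≈ 0.1143
After 'raise': normaliser = 0.75·0.2857 + 0.45·0.6000 + 0.6·0.1143; P(aggressive) ≈ 0.3876, P(balanced) ≈ 0.4884, P(conservative) ≈ 0.1240
After 'fold-or-call': normaliser = 0.25·0.3876 + 0.55·0.4884 + 0.4·0.1240; P(aggressive) ≈ 0.2334, P(balanced) ≈ 0.6471, P(conservative) ≈ 0.1195
After 'fold-or-call': normaliser = 0.25·0.2334 + 0.55·0.6471 + 0.4·0.1195; P(aggressive) ≈ 0.1263, P(balanced) ≈ 0.7702, P(conservative) ≈ 0.1035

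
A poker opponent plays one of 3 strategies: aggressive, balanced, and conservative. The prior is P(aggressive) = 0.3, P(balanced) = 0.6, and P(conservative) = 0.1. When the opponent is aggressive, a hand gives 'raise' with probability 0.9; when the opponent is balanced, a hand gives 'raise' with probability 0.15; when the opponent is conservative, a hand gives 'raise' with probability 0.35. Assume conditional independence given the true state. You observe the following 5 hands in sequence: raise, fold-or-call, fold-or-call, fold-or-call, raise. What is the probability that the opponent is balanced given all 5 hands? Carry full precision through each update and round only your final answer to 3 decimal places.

0.697

Each posterior becomes the prior for the next update.
After 'raise': normaliser = 0.9·0.3000 + 0.15·0.6000 + 0.35·0.1000; P(aggressive) ≈ 0.6835, P(balanced) ≈ 0.2278, P(conservative) ≈ 0.0886
After 'fold-or-call': normaliser = 0.1·0.6835 + 0.85·0.2278 + 0.65·0.0886; P(aggressive) ≈ 0.2139, P(balanced) ≈ 0.6059, P(conservative) ≈ 0.1802
After 'fold-or-call': normaliser = 0.1·0.2139 + 0.85·0.6059 + 0.65·0.1802; P(aggressive) ≈ 0.0327, P(balanced) ≈ 0.7881, P(conservative) ≈ 0.1792
After 'fold-or-call': normaliser = 0.1·0.0327 + 0.85·0.7881 + 0.65·0.1792; P(aggressive) ≈ 0.0041, P(balanced) ≈ 0.8483, P(conservative) ≈ 0.1475
After 'raise': normaliser = 0.9·0.0041 + 0.15·0.8483 + 0.35·0.1475; P(aggressive) ≈ 0.0204, P(balanced) ≈ 0.6968, P(conservative) ≈ 0.2828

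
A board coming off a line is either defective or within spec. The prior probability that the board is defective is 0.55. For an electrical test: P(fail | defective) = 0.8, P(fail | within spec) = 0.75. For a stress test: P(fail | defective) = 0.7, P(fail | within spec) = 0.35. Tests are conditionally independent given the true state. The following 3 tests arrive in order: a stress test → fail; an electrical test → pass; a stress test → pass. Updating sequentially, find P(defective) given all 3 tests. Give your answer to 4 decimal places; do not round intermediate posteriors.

After a stress test='fail': P(defective) = 0.7·0.5500 / (0.7·0.5500 + 0.35·0.4500) ≈ 0.7097
After an electrical test='pass': P(defective) = 0.2·0.7097 / (0.2·0.7097 + 0.25·0.2903) ≈ 0.6617
After a stress test='pass': P(defective) = 0.3·0.6617 / (0.3·0.6617 + 0.65·0.3383) ≈ 0.4744

0.4744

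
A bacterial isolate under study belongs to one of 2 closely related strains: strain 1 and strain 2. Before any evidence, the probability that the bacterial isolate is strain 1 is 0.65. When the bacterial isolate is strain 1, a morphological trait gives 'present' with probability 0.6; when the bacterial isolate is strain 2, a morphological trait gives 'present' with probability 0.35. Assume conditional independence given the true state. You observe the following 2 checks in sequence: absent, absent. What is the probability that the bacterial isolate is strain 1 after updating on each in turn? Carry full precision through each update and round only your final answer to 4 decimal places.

0.4129

After 'absent': P(strain 1) = 0.4·0.6500 / (0.4·0.6500 + 0.65·0.3500) ≈ 0.5333
After 'absent': P(strain 1) = 0.4·0.5333 / (0.4·0.5333 + 0.65·0.4667) ≈ 0.4129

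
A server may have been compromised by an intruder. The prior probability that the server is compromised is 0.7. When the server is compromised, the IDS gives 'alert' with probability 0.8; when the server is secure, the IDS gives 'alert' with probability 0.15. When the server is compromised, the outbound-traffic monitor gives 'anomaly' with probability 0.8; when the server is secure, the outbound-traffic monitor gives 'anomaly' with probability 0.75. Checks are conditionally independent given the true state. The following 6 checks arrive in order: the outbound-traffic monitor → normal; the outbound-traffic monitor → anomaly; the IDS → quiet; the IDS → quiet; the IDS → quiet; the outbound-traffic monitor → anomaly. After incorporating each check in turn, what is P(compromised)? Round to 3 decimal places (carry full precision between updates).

Each posterior becomes the prior for the next update.
After the outbound-traffic monitor='normal': P(compromised) = 0.2·0.7000 / (0.2·0.7000 + 0.25·0.3000) ≈ 0.6512
After the outbound-traffic monitor='anomaly': P(compromised) = 0.8·0.6512 / (0.8·0.6512 + 0.75·0.3488) ≈ 0.6657
After the IDS='quiet': P(compromised) = 0.2·0.6657 / (0.2·0.6657 + 0.85·0.3343) ≈ 0.3190
After the IDS='quiet': P(compromised) = 0.2·0.3190 / (0.2·0.3190 + 0.85·0.6810) ≈ 0.0993
After the IDS='quiet': P(compromised) = 0.2·0.0993 / (0.2·0.0993 + 0.85·0.9007) ≈ 0.0253
After the outbound-traffic monitor='anomaly': P(compromised) = 0.8·0.0253 / (0.8·0.0253 + 0.75·0.9747) ≈ 0.0269

0.027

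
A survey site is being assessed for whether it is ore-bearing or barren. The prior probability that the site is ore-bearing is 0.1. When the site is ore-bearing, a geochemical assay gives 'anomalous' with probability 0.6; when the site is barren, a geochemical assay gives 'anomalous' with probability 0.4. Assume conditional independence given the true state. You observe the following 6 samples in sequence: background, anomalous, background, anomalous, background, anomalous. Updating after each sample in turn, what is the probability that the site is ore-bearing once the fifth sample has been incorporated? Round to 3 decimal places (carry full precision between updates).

0.069

After 'background': P(ore) = 0.4·0.1000 / (0.4·0.1000 + 0.6·0.9000) ≈ 0.0690
After 'anomalous': P(ore) = 0.6·0.0690 / (0.6·0.0690 + 0.4·0.9310) ≈ 0.1000
After 'background': P(ore) = 0.4·0.1000 / (0.4·0.1000 + 0.6·0.9000) ≈ 0.0690
After 'anomalous': P(ore) = 0.6·0.0690 / (0.6·0.0690 + 0.4·0.9310) ≈ 0.1000
After 'background': P(ore) = 0.4·0.1000 / (0.4·0.1000 + 0.6·0.9000) ≈ 0.0690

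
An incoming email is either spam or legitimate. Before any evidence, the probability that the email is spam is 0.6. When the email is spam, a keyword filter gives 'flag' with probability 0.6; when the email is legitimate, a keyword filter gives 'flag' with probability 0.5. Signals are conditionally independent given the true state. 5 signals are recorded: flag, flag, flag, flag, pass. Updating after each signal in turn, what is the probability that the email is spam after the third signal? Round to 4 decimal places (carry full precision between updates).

After 'flag': P(spam) = 0.6·0.6000 / (0.6·0.6000 + 0.5·0.4000) ≈ 0.6429
After 'flag': P(spam) = 0.6·0.6429 / (0.6·0.6429 + 0.5·0.3571) ≈ 0.6835
After 'flag': P(spam) = 0.6·0.6835 / (0.6·0.6835 + 0.5·0.3165) ≈ 0.7216

0.7216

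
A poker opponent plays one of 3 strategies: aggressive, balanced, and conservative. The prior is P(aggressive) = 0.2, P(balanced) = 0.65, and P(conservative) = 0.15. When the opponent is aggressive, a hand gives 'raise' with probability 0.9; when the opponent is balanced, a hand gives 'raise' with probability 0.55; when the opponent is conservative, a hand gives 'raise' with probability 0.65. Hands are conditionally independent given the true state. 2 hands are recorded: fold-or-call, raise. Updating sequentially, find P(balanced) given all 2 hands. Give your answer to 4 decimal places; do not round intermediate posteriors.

After 'fold-or-call': normaliser = 0.1·0.2000 + 0.45·0.6500 + 0.35·0.1500; P(aggressive) ≈ 0.0548, P(balanced) ≈ 0.8014, P(conservative) ≈ 0.1438
After 'raise': normaliser = 0.9·0.0548 + 0.55·0.8014 + 0.65·0.1438; P(aggressive) ≈ 0.0845, P(balanced) ≈ 0.7553, P(conservative) ≈ 0.1602

0.7553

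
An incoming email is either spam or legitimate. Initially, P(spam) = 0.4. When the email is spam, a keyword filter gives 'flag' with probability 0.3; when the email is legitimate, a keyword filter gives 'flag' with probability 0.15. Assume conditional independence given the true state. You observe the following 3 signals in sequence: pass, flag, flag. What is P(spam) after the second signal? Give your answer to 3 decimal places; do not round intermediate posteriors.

After 'pass': P(spam) = 0.7·0.4000 / (0.7·0.4000 + 0.85·0.6000) ≈ 0.3544
After 'flag': P(spam) = 0.3·0.3544 / (0.3·0.3544 + 0.15·0.6456) ≈ 0.5234

0.523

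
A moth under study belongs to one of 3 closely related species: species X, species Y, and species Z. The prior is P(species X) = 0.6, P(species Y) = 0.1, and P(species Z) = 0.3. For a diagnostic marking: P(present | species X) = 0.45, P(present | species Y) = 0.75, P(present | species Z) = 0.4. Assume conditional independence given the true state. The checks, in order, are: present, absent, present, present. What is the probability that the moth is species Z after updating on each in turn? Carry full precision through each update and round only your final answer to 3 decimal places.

After 'present': normaliser = 0.45·0.6000 + 0.75·0.1000 + 0.4·0.3000; P(species X) ≈ 0.5806, P(species Y) ≈ 0.1613, P(species Z) ≈ 0.2581
After 'absent': normaliser = 0.55·0.5806 + 0.25·0.1613 + 0.6·0.2581; P(species X) ≈ 0.6207, P(species Y) ≈ 0.0784, P(species Z) ≈ 0.3009
After 'present': normaliser = 0.45·0.6207 + 0.75·0.0784 + 0.4·0.3009; P(species X) ≈ 0.6092, P(species Y) ≈ 0.1282, P(species Z) ≈ 0.2626
After 'present': normaliser = 0.45·0.6092 + 0.75·0.1282 + 0.4·0.2626; P(species X) ≈ 0.5768, P(species Y) ≈ 0.2023, P(species Z) ≈ 0.2210

0.221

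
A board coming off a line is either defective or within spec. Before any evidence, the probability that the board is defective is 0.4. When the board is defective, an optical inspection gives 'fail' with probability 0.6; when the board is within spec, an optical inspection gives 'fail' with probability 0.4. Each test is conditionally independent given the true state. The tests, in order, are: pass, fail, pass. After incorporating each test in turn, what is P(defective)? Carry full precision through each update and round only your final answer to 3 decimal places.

After 'pass': P(defective) = 0.4·0.4000 / (0.4·0.4000 + 0.6·0.6000) ≈ 0.3077
After 'fail': P(defective) = 0.6·0.3077 / (0.6·0.3077 + 0.4·0.6923) ≈ 0.4000
After 'pass': P(defective) = 0.4·0.4000 / (0.4·0.4000 + 0.6·0.6000) ≈ 0.3077

0.308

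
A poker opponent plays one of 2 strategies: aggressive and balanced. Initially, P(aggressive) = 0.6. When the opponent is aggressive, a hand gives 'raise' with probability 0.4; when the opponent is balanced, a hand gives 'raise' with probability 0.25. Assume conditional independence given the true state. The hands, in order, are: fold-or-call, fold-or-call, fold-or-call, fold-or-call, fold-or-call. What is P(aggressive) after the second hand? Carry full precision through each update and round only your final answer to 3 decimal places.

0.490

After 'fold-or-call': P(aggressive) = 0.6·0.6000 / (0.6·0.6000 + 0.75·0.4000) ≈ 0.5455
After 'fold-or-call': P(aggressive) = 0.6·0.5455 / (0.6·0.5455 + 0.75·0.4545) ≈ 0.4898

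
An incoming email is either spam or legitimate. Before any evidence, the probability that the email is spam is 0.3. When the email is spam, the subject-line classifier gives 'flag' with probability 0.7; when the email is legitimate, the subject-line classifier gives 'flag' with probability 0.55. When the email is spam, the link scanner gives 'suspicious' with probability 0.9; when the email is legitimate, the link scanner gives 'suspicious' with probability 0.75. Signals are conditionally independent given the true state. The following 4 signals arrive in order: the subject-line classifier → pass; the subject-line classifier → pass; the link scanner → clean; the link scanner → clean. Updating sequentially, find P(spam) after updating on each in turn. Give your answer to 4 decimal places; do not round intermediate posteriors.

0.0296

After the subject-line classifier='pass': P(spam) = 0.3·0.3000 / (0.3·0.3000 + 0.45·0.7000) ≈ 0.2222
After the subject-line classifier='pass': P(spam) = 0.3·0.2222 / (0.3·0.2222 + 0.45·0.7778) ≈ 0.1600
After the link scanner='clean': P(spam) = 0.1·0.1600 / (0.1·0.1600 + 0.25·0.8400) ≈ 0.0708
After the link scanner='clean': P(spam) = 0.1·0.0708 / (0.1·0.0708 + 0.25·0.9292) ≈ 0.0296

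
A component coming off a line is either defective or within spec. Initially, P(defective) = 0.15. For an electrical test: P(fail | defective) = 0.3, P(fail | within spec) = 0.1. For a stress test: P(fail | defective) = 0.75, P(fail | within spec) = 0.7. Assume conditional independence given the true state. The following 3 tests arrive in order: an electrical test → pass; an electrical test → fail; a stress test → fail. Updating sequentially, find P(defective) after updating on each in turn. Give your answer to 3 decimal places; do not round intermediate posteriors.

0.306

Each posterior becomes the prior for the next update.
After an electrical test='pass': P(defective) = 0.7·0.1500 / (0.7·0.1500 + 0.9·0.8500) ≈ 0.1207
After an electrical test='fail': P(defective) = 0.3·0.1207 / (0.3·0.1207 + 0.1·0.8793) ≈ 0.2917
After a stress test='fail': P(defective) = 0.75·0.2917 / (0.75·0.2917 + 0.7·0.7083) ≈ 0.3061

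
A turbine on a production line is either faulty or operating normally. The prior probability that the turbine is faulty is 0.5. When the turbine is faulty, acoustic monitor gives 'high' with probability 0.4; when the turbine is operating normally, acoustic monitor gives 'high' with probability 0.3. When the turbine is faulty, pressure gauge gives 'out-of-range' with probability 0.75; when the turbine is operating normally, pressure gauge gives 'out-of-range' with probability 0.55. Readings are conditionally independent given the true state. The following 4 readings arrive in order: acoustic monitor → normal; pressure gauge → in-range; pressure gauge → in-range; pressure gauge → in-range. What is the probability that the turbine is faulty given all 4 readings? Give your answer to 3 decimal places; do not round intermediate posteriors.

0.128

After acoustic monitor='normal': P(faulty) = 0.6·0.5000 / (0.6·0.5000 + 0.7·0.5000) ≈ 0.4615
After pressure gauge='in-range': P(faulty) = 0.25·0.4615 / (0.25·0.4615 + 0.45·0.5385) ≈ 0.3226
After pressure gauge='in-range': P(faulty) = 0.25·0.3226 / (0.25·0.3226 + 0.45·0.6774) ≈ 0.2092
After pressure gauge='in-range': P(faulty) = 0.25·0.2092 / (0.25·0.2092 + 0.45·0.7908) ≈ 0.1281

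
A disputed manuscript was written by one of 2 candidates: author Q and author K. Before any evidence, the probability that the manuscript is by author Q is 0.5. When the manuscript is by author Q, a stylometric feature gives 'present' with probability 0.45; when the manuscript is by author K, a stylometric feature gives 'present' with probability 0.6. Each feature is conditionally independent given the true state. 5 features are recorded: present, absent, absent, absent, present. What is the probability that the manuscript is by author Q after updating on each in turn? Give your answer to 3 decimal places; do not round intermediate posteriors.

After 'present': P(author Q) = 0.45·0.5000 / (0.45·0.5000 + 0.6·0.5000) ≈ 0.4286
After 'absent': P(author Q) = 0.55·0.4286 / (0.55·0.4286 + 0.4·0.5714) ≈ 0.5077
After 'absent': P(author Q) = 0.55·0.5077 / (0.55·0.5077 + 0.4·0.4923) ≈ 0.5864
After 'absent': P(author Q) = 0.55·0.5864 / (0.55·0.5864 + 0.4·0.4136) ≈ 0.6610
After 'present': P(author Q) = 0.45·0.6610 / (0.45·0.6610 + 0.6·0.3390) ≈ 0.5939

0.594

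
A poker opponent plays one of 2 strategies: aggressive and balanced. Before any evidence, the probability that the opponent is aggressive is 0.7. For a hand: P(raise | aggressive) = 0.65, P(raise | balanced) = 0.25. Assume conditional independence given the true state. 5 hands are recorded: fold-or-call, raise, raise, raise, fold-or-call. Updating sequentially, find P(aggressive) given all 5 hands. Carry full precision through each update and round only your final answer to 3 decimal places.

0.899

After 'fold-or-call': P(aggressive) = 0.35·0.7000 / (0.35·0.7000 + 0.75·0.3000) ≈ 0.5213
After 'raise': P(aggressive) = 0.65·0.5213 / (0.65·0.5213 + 0.25·0.4787) ≈ 0.7390
After 'raise': P(aggressive) = 0.65·0.7390 / (0.65·0.7390 + 0.25·0.2610) ≈ 0.8804
After 'raise': P(aggressive) = 0.65·0.8804 / (0.65·0.8804 + 0.25·0.1196) ≈ 0.9503
After 'fold-or-call': P(aggressive) = 0.35·0.9503 / (0.35·0.9503 + 0.75·0.0497) ≈ 0.8993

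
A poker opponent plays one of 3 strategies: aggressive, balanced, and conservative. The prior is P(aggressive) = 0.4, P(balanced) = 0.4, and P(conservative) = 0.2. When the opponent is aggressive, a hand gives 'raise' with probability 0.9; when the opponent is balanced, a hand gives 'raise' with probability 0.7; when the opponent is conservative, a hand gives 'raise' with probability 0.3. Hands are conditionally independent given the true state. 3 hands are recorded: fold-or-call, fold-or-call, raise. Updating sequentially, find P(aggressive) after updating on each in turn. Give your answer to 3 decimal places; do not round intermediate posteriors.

Each posterior becomes the prior for the next update.
After 'fold-or-call': normaliser = 0.1·0.4000 + 0.3·0.4000 + 0.7·0.2000; P(aggressive) ≈ 0.1333, P(balanced) ≈ 0.4000, P(conservative) ≈ 0.4667
After 'fold-or-call': normaliser = 0.1·0.1333 + 0.3·0.4000 + 0.7·0.4667; P(aggressive) ≈ 0.0290, P(balanced) ≈ 0.2609, P(conservative) ≈ 0.7101
After 'raise': normaliser = 0.9·0.0290 + 0.7·0.2609 + 0.3·0.7101; P(aggressive) ≈ 0.0619, P(balanced) ≈ 0.4330, P(conservative) ≈ 0.5052

0.062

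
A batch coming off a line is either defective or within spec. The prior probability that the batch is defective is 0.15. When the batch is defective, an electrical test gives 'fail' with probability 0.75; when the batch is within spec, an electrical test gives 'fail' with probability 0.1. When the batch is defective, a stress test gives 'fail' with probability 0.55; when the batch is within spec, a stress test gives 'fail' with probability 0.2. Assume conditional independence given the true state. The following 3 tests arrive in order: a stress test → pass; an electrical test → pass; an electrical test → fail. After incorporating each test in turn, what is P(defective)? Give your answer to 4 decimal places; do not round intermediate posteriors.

Apply Bayes' rule sequentially, carrying P(defective) forward.
After a stress test='pass': P(defective) = 0.45·0.1500 / (0.45·0.1500 + 0.8·0.8500) ≈ 0.0903
After an electrical test='pass': P(defective) = 0.25·0.0903 / (0.25·0.0903 + 0.9·0.9097) ≈ 0.0268
After an electrical test='fail': P(defective) = 0.75·0.0268 / (0.75·0.0268 + 0.1·0.9732) ≈ 0.1714

0.1714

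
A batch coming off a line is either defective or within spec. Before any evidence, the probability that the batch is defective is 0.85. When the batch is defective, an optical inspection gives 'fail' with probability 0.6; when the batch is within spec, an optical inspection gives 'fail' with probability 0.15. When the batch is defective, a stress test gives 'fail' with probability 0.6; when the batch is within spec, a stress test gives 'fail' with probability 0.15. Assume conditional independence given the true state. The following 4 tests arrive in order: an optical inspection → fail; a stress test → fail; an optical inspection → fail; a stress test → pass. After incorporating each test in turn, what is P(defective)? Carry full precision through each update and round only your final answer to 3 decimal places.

After an optical inspection='fail': P(defective) = 0.6·0.8500 / (0.6·0.8500 + 0.15·0.1500) ≈ 0.9577
After a stress test='fail': P(defective) = 0.6·0.9577 / (0.6·0.9577 + 0.15·0.0423) ≈ 0.9891
After an optical inspection='fail': P(defective) = 0.6·0.9891 / (0.6·0.9891 + 0.15·0.0109) ≈ 0.9973
After a stress test='pass': P(defective) = 0.4·0.9973 / (0.4·0.9973 + 0.85·0.0027) ≈ 0.9942

0.994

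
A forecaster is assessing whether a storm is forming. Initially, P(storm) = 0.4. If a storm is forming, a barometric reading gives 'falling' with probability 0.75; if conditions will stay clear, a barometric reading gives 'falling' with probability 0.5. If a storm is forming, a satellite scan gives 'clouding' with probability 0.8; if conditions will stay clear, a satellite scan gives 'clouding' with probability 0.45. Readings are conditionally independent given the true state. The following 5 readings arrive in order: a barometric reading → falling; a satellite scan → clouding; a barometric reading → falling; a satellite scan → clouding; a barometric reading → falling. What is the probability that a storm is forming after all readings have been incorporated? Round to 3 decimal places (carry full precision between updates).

After a barometric reading='falling': P(storm) = 0.75·0.4000 / (0.75·0.4000 + 0.5·0.6000) ≈ 0.5000
After a satellite scan='clouding': P(storm) = 0.8·0.5000 / (0.8·0.5000 + 0.45·0.5000) ≈ 0.6400
After a barometric reading='falling': P(storm) = 0.75·0.6400 / (0.75·0.6400 + 0.5·0.3600) ≈ 0.7273
After a satellite scan='clouding': P(storm) = 0.8·0.7273 / (0.8·0.7273 + 0.45·0.2727) ≈ 0.8258
After a barometric reading='falling': P(storm) = 0.75·0.8258 / (0.75·0.8258 + 0.5·0.1742) ≈ 0.8767

0.877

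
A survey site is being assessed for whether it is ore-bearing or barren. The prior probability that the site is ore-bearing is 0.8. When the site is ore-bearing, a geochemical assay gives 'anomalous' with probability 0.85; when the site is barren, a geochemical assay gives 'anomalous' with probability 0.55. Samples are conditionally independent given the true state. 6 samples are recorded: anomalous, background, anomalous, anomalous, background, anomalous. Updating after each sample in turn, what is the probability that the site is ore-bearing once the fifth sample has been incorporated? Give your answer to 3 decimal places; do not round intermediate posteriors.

0.621

After 'anomalous': P(ore) = 0.85·0.8000 / (0.85·0.8000 + 0.55·0.2000) ≈ 0.8608
After 'background': P(ore) = 0.15·0.8608 / (0.15·0.8608 + 0.45·0.1392) ≈ 0.6733
After 'anomalous': P(ore) = 0.85·0.6733 / (0.85·0.6733 + 0.55·0.3267) ≈ 0.7610
After 'anomalous': P(ore) = 0.85·0.7610 / (0.85·0.7610 + 0.55·0.2390) ≈ 0.8311
After 'background': P(ore) = 0.15·0.8311 / (0.15·0.8311 + 0.45·0.1689) ≈ 0.6213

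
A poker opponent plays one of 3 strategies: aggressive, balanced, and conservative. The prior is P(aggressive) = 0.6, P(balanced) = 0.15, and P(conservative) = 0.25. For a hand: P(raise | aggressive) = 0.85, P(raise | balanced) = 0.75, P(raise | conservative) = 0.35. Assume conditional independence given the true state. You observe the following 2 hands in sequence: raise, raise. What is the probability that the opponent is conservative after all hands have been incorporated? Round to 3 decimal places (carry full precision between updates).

After 'raise': normaliser = 0.85·0.6000 + 0.75·0.1500 + 0.35·0.2500; P(aggressive) ≈ 0.7183, P(balanced) ≈ 0.1585, P(conservative) ≈ 0.1232
After 'raise': normaliser = 0.85·0.7183 + 0.75·0.1585 + 0.35·0.1232; P(aggressive) ≈ 0.7903, P(balanced) ≈ 0.1538, P(conservative) ≈ 0.0558

0.056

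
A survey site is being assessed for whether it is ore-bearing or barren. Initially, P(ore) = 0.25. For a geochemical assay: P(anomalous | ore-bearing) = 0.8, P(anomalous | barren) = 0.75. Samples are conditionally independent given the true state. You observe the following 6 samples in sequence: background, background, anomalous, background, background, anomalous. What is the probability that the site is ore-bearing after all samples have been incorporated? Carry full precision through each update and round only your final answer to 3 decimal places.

After 'background': P(ore) = 0.2·0.2500 / (0.2·0.2500 + 0.25·0.7500) ≈ 0.2105
After 'background': P(ore) = 0.2·0.2105 / (0.2·0.2105 + 0.25·0.7895) ≈ 0.1758
After 'anomalous': P(ore) = 0.8·0.1758 / (0.8·0.1758 + 0.75·0.8242) ≈ 0.1854
After 'background': P(ore) = 0.2·0.1854 / (0.2·0.1854 + 0.25·0.8146) ≈ 0.1540
After 'background': P(ore) = 0.2·0.1540 / (0.2·0.1540 + 0.25·0.8460) ≈ 0.1271
After 'anomalous': P(ore) = 0.8·0.1271 / (0.8·0.1271 + 0.75·0.8729) ≈ 0.1345

0.134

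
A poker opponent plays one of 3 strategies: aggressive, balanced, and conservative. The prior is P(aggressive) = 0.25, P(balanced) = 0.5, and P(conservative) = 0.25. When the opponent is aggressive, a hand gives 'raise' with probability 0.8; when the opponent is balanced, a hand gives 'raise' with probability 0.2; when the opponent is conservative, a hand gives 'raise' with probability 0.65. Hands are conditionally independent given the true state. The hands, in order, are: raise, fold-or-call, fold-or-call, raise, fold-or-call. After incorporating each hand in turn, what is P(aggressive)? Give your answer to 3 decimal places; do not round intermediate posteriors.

After 'raise': normaliser = 0.8·0.2500 + 0.2·0.5000 + 0.65·0.2500; P(aggressive) ≈ 0.4324, P(balanced) ≈ 0.2162, P(conservative) ≈ 0.3514
After 'fold-or-call': normaliser = 0.2·0.4324 + 0.8·0.2162 + 0.35·0.3514; P(aggressive) ≈ 0.2261, P(balanced) ≈ 0.4523, P(conservative) ≈ 0.3216
After 'fold-or-call': normaliser = 0.2·0.2261 + 0.8·0.4523 + 0.35·0.3216; P(aggressive) ≈ 0.0870, P(balanced) ≈ 0.6964, P(conservative) ≈ 0.2166
After 'raise': normaliser = 0.8·0.0870 + 0.2·0.6964 + 0.65·0.2166; P(aggressive) ≈ 0.1991, P(balanced) ≈ 0.3983, P(conservative) ≈ 0.4026
After 'fold-or-call': normaliser = 0.2·0.1991 + 0.8·0.3983 + 0.35·0.4026; P(aggressive) ≈ 0.0798, P(balanced) ≈ 0.6381, P(conservative) ≈ 0.2822

0.080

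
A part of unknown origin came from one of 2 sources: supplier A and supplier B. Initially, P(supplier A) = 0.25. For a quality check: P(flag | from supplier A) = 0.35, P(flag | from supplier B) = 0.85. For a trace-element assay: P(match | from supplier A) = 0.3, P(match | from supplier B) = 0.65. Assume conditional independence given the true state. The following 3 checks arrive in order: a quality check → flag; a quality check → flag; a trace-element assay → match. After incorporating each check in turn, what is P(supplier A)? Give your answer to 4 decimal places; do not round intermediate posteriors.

Each posterior becomes the prior for the next update.
After a quality check='flag': P(supplier A) = 0.35·0.2500 / (0.35·0.2500 + 0.85·0.7500) ≈ 0.1207
After a quality check='flag': P(supplier A) = 0.35·0.1207 / (0.35·0.1207 + 0.85·0.8793) ≈ 0.0535
After a trace-element assay='match': P(supplier A) = 0.3·0.0535 / (0.3·0.0535 + 0.65·0.9465) ≈ 0.0254

0.0254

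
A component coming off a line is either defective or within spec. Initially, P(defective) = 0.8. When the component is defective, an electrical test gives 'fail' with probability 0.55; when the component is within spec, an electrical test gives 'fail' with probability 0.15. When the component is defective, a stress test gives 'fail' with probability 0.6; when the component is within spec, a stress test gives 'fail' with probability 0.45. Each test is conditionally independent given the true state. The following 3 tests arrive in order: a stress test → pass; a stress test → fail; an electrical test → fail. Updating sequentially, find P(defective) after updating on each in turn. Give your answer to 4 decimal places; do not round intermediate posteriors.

After a stress test='pass': P(defective) = 0.4·0.8000 / (0.4·0.8000 + 0.55·0.2000) ≈ 0.7442
After a stress test='fail': P(defective) = 0.6·0.7442 / (0.6·0.7442 + 0.45·0.2558) ≈ 0.7950
After an electrical test='fail': P(defective) = 0.55·0.7950 / (0.55·0.7950 + 0.15·0.2050) ≈ 0.9343

0.9343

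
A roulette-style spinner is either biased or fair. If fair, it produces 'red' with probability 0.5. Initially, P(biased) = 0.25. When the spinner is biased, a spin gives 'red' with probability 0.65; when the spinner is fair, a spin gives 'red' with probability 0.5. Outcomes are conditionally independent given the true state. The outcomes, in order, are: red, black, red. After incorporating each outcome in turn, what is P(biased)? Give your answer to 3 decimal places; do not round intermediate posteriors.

0.283

After 'red': P(biased) = 0.65·0.2500 / (0.65·0.2500 + 0.5·0.7500) ≈ 0.3023
After 'black': P(biased) = 0.35·0.3023 / (0.35·0.3023 + 0.5·0.6977) ≈ 0.2327
After 'red': P(biased) = 0.65·0.2327 / (0.65·0.2327 + 0.5·0.7673) ≈ 0.2828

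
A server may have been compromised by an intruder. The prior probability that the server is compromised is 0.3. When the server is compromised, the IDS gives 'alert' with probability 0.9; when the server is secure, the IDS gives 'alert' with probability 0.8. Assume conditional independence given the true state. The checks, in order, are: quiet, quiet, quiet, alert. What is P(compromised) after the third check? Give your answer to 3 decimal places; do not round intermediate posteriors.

0.051

After 'quiet': P(compromised) = 0.1·0.3000 / (0.1·0.3000 + 0.2·0.7000) ≈ 0.1765
After 'quiet': P(compromised) = 0.1·0.1765 / (0.1·0.1765 + 0.2·0.8235) ≈ 0.0968
After 'quiet': P(compromised) = 0.1·0.0968 / (0.1·0.0968 + 0.2·0.9032) ≈ 0.0508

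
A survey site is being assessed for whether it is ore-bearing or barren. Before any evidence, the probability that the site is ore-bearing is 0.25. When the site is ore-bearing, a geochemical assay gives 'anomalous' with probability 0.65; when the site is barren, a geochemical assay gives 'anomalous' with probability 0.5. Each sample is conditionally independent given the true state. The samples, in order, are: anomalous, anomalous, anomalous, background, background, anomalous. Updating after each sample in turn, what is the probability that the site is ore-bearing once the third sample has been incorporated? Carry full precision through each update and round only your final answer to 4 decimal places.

After 'anomalous': P(ore) = 0.65·0.2500 / (0.65·0.2500 + 0.5·0.7500) ≈ 0.3023
After 'anomalous': P(ore) = 0.65·0.3023 / (0.65·0.3023 + 0.5·0.6977) ≈ 0.3603
After 'anomalous': P(ore) = 0.65·0.3603 / (0.65·0.3603 + 0.5·0.6397) ≈ 0.4227

0.4227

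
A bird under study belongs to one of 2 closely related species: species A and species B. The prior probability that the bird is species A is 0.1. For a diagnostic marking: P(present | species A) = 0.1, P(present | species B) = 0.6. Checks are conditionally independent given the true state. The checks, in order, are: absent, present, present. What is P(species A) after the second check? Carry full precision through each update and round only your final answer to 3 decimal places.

After 'absent': P(species A) = 0.9·0.1000 / (0.9·0.1000 + 0.4·0.9000) ≈ 0.2000
After 'present': P(species A) = 0.1·0.2000 / (0.1·0.2000 + 0.6·0.8000) ≈ 0.0400

0.040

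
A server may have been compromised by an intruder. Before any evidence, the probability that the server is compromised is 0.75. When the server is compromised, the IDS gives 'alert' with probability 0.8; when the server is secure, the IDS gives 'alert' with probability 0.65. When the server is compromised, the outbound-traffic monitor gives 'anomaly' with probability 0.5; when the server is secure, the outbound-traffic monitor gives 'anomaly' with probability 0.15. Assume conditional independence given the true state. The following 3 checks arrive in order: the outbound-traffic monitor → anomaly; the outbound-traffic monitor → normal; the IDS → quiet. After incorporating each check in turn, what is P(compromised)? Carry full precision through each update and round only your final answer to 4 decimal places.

0.7707

After the outbound-traffic monitor='anomaly': P(compromised) = 0.5·0.7500 / (0.5·0.7500 + 0.15·0.2500) ≈ 0.9091
After the outbound-traffic monitor='normal': P(compromised) = 0.5·0.9091 / (0.5·0.9091 + 0.85·0.0909) ≈ 0.8547
After the IDS='quiet': P(compromised) = 0.2·0.8547 / (0.2·0.8547 + 0.35·0.1453) ≈ 0.7707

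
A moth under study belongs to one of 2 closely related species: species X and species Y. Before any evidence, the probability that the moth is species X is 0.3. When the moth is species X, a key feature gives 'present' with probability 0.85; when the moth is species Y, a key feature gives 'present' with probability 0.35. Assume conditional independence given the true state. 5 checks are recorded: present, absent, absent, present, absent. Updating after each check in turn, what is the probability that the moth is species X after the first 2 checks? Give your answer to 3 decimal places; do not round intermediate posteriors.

Each posterior becomes the prior for the next update.
After 'present': P(species X) = 0.85·0.3000 / (0.85·0.3000 + 0.35·0.7000) ≈ 0.5100
After 'absent': P(species X) = 0.15·0.5100 / (0.15·0.5100 + 0.65·0.4900) ≈ 0.1937

0.194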